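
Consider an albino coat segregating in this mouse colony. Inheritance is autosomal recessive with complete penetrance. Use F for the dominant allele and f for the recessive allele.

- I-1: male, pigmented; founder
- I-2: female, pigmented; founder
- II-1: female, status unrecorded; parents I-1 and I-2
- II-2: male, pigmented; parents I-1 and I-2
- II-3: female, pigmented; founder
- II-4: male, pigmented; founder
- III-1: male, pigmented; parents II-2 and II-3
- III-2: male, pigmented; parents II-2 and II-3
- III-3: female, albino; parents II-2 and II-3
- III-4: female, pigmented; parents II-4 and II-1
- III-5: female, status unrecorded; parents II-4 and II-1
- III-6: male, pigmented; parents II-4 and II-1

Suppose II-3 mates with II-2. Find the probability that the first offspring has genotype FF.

II-3 is pigmented so carries F and passed f to III-3 (ff), so II-3 is Ff.
II-2 is pigmented so carries F and passed f to III-3 (ff), so II-2 is Ff.
The cross gives 1/4 FF : 1/2 Ff : 1/4 ff, so P(offspring has genotype FF) = 1/4.

1/4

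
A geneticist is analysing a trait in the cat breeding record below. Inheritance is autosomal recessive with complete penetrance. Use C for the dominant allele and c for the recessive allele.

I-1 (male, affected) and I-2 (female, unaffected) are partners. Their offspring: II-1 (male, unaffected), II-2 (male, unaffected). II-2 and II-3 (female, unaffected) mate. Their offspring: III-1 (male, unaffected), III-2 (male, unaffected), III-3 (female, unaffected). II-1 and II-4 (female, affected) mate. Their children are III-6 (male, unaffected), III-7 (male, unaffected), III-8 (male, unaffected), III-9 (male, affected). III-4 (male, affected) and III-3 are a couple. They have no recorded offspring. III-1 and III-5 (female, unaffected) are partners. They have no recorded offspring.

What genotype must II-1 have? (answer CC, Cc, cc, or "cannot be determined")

From phenotype alone, II-1 is CC or Cc.
II-1 is unaffected so carries C and received c from I-1 (cc), so II-1 is Cc.

Cc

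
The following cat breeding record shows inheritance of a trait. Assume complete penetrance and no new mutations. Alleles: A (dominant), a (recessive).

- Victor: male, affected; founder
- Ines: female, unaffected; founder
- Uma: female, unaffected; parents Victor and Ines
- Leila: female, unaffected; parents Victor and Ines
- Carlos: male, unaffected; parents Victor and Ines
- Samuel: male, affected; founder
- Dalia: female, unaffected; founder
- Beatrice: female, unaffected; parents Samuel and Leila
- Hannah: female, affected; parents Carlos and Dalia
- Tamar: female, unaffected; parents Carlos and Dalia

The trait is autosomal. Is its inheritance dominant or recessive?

Carlos and Dalia are both unaffected yet have an affected child Hannah. Under dominance, an affected child requires at least one affected parent, so the trait cannot be dominant.

recessive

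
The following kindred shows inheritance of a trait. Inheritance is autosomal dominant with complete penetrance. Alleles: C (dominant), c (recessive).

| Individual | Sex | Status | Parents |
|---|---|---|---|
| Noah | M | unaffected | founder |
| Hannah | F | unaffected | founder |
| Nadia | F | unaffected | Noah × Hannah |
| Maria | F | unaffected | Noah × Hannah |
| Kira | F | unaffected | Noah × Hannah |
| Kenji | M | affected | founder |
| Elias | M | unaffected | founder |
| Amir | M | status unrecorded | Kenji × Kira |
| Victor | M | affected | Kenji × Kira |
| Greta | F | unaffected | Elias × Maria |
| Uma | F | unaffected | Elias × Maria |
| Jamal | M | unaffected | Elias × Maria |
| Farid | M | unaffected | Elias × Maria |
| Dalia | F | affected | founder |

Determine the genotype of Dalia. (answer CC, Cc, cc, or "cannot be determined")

cannot be determined

Dalia's phenotype allows CC or Cc, and no parent or child forces a single allele at both positions; consistent genotype assignments exist with Dalia as CC or Cc.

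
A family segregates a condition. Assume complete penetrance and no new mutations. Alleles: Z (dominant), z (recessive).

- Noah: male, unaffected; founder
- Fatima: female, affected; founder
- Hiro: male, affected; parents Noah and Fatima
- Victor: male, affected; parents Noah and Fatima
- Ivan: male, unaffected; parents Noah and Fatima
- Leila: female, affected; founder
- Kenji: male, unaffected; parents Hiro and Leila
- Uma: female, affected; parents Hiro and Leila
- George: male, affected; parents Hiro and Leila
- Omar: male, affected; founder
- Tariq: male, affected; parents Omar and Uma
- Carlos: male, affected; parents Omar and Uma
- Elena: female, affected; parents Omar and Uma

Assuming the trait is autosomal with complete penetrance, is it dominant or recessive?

dominant

Hiro and Leila are both affected yet have an unaffected child Kenji. Under a recessive model two affected parents are homozygous and every child would be affected, so the trait cannot be recessive.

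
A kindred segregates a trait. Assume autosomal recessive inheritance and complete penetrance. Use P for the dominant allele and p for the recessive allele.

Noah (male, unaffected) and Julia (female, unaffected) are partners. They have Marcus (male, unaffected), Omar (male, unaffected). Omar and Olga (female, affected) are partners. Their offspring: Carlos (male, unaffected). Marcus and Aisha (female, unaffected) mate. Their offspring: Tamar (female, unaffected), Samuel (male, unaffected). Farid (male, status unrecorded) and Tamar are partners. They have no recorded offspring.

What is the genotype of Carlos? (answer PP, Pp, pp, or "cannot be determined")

From phenotype alone, Carlos is PP or Pp.
Carlos is unaffected so carries P and received p from Olga (pp), so Carlos is Pp.

Pp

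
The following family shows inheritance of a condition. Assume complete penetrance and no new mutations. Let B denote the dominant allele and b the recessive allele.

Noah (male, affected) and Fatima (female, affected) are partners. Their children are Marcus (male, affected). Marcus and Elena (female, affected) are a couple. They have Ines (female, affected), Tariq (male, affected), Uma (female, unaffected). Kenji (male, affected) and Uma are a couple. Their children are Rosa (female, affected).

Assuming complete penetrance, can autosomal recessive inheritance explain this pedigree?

Under autosomal recessive, Uma (unaffected, female) cannot arise from Marcus (affected) × Elena (affected).

No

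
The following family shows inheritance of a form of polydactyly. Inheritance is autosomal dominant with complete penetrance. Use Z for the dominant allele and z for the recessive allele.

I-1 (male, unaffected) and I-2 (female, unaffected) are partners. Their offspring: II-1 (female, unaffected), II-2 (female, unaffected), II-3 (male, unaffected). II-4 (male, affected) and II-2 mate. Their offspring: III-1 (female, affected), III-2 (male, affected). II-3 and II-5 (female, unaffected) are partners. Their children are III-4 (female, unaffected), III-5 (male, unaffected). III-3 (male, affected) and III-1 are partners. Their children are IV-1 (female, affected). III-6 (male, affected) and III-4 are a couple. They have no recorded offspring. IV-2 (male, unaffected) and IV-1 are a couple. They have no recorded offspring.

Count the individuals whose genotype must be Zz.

Obligate heterozygotes: III-1 is affected so carries Z and received z from II-2 (zz), so III-1 is Zz; III-2 is affected so carries Z and received z from II-2 (zz), so III-2 is Zz.
Every other individual is either homozygous by phenotype or has at least one consistent homozygous assignment, so the count is 2.

2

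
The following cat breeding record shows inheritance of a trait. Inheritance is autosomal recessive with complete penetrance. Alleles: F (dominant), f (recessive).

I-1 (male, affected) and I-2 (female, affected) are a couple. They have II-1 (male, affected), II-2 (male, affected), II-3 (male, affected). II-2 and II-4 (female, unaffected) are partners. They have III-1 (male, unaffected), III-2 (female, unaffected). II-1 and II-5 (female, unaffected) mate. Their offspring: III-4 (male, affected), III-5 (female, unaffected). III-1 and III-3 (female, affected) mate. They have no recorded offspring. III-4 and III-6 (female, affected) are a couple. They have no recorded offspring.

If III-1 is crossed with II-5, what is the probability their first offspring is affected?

1/4

III-1 is unaffected so carries F and received f from II-2 (ff), so III-1 is Ff.
II-5 is unaffected so carries F and passed f to III-4 (ff), so II-5 is Ff.
The cross gives 1/4 FF : 1/2 Ff : 1/4 ff, so P(offspring is affected) = 1/4.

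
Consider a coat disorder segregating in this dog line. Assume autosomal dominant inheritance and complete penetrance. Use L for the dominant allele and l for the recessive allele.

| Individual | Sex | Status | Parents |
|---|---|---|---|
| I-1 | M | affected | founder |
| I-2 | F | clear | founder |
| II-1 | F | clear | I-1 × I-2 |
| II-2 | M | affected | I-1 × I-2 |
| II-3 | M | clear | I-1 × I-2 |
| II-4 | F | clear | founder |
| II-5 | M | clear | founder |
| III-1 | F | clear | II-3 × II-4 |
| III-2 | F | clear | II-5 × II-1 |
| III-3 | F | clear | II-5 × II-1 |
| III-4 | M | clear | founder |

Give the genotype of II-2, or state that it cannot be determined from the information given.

From phenotype alone, II-2 is LL or Ll.
II-2 is affected so carries L and received l from I-2 (ll), so II-2 is Ll.

Ll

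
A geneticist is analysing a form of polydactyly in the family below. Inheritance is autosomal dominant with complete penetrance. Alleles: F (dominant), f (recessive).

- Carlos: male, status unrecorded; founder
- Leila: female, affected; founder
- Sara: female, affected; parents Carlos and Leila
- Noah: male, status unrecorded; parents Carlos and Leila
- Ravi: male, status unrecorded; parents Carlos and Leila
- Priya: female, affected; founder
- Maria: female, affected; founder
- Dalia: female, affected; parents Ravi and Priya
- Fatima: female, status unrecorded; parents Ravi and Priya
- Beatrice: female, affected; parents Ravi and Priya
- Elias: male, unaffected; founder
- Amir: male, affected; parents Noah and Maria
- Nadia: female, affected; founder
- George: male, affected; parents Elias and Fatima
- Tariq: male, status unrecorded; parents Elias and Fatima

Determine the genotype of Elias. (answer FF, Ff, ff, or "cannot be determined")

ff

Elias is unaffected, so Elias is ff.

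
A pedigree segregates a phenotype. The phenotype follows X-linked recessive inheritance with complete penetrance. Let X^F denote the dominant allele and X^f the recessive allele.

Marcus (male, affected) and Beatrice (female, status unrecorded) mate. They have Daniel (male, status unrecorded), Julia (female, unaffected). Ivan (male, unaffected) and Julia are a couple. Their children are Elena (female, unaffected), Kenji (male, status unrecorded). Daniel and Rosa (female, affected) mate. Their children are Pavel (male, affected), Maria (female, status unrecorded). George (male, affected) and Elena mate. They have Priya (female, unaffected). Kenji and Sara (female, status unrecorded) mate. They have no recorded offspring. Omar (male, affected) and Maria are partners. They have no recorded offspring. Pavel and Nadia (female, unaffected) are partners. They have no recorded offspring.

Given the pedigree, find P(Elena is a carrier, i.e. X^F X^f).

1/3

Ivan is unaffected, so Ivan is X^F Y.
Julia is unaffected so carries F and received f from Marcus (X^f Y), so Julia is X^F X^f.
Their cross gives offspring ratios 1/2 X^F X^F : 1/2 X^F X^f. Conditioning on Elena being unaffected, P(X^F X^f) = 1/2 / 1 = 1/2 before taking Elena's own offspring into account.
George is affected, so George is X^f Y.
Now use Elena's offspring. Probability of each recorded status — unaffected daughter Priya: 1/2 if Elena is X^F X^f, 1 if X^F X^F.
Bayes: P(X^F X^f) = 1/2·1/2 / (1/2·1/2 + 1/2·1) = 1/3.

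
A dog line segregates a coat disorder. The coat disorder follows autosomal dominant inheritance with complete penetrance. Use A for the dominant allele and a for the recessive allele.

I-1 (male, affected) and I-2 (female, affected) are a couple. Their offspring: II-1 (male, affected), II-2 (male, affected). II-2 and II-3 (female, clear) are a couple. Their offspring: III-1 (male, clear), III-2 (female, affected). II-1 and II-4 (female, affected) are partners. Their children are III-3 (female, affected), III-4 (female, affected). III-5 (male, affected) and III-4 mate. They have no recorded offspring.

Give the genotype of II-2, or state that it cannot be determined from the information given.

From phenotype alone, II-2 is AA or Aa.
II-2 is affected so carries A and passed a to III-1 (aa), so II-2 is Aa.

Aa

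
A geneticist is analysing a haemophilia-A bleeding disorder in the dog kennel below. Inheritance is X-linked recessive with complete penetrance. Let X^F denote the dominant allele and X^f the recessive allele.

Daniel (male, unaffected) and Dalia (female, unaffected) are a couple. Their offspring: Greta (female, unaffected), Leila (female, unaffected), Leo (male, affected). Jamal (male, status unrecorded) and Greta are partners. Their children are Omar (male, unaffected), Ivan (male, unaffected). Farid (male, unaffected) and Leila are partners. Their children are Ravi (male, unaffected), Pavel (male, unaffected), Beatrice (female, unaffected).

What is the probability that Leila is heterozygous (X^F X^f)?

1/5

Daniel is unaffected, so Daniel is X^F Y.
Dalia is unaffected so carries F and passed f to Leo (X^f Y), so Dalia is X^F X^f.
Their cross gives offspring ratios 1/2 X^F X^F : 1/2 X^F X^f. Conditioning on Leila being unaffected, P(X^F X^f) = 1/2 / 1 = 1/2 before taking Leila's own offspring into account.
Farid is unaffected, so Farid is X^F Y.
Now use Leila's offspring. Probability of each recorded status — unaffected son Ravi: 1/2 if Leila is X^F X^f, 1 if X^F X^F; unaffected son Pavel: 1/2 if Leila is X^F X^f, 1 if X^F X^F. (Beatrice: equally likely either way, so uninformative.)
Bayes: P(X^F X^f) = 1/2·1/4 / (1/2·1/4 + 1/2·1) = 1/5.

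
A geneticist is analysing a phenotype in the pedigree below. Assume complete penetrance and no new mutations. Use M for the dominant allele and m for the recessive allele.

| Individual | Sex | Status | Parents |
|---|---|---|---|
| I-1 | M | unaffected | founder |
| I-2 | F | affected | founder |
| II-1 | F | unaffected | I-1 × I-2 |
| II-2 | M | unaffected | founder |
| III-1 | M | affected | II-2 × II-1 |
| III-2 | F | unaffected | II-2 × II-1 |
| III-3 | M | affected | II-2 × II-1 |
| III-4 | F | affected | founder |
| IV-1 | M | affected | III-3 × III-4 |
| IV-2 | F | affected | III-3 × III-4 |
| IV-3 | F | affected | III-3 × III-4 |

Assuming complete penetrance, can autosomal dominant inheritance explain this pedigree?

Under autosomal dominant, III-1 (affected, male) cannot arise from II-2 (unaffected) × II-1 (unaffected).

No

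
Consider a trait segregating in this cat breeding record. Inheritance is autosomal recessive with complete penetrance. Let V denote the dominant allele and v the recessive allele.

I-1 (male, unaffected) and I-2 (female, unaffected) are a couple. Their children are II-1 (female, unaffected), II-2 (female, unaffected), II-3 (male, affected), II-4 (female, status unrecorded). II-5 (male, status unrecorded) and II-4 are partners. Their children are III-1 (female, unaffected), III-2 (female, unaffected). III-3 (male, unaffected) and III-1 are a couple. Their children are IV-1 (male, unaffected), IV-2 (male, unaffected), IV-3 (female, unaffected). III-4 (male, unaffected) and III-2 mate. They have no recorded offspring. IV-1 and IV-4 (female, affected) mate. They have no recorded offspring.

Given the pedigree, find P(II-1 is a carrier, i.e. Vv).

I-1 is unaffected so carries V and passed v to II-3 (vv), so I-1 is Vv.
I-2 is unaffected so carries V and passed v to II-3 (vv), so I-2 is Vv.
Their cross gives offspring ratios 1/4 VV : 1/2 Vv : 1/4 vv. Conditioning on II-1 being unaffected, P(Vv) = 1/2 / 3/4 = 2/3.

2/3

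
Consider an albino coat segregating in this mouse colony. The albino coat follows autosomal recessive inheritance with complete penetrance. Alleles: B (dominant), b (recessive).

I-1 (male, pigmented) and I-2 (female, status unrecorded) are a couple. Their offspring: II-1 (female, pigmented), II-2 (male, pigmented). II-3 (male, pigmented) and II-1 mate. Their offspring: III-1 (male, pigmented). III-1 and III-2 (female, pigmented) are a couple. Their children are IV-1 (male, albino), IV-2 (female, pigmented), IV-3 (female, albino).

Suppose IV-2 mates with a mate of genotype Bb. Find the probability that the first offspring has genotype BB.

1/3

III-1 is pigmented so carries B and passed b to IV-1 (bb), so III-1 is Bb.
III-2 is pigmented so carries B and passed b to IV-1 (bb), so III-2 is Bb.
IV-2 is a pigmented offspring of III-1 (Bb) × III-2 (Bb), whose cross gives 1/4 BB : 1/2 Bb : 1/4 bb; conditioning on being pigmented, IV-2 is BB with probability 1/3, Bb with probability 2/3.
Summing over parental genotype combinations, P(offspring has genotype BB) = 1/3·1/2 + 2/3·1/4 = 1/3.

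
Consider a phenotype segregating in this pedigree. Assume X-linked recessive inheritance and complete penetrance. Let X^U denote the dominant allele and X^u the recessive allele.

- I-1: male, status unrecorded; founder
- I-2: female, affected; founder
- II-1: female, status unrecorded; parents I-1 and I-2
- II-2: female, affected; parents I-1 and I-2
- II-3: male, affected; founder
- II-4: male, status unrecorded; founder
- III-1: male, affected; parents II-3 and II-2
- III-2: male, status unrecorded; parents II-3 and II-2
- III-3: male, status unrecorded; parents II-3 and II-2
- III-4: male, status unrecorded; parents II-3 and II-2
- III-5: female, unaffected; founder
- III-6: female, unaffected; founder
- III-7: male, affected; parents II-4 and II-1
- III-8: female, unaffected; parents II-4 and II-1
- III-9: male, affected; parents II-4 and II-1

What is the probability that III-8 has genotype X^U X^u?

1

III-8 is unaffected so carries U and received u from II-1 (X^u X^u), so III-8 is X^U X^u, giving P(X^U X^u) = 1.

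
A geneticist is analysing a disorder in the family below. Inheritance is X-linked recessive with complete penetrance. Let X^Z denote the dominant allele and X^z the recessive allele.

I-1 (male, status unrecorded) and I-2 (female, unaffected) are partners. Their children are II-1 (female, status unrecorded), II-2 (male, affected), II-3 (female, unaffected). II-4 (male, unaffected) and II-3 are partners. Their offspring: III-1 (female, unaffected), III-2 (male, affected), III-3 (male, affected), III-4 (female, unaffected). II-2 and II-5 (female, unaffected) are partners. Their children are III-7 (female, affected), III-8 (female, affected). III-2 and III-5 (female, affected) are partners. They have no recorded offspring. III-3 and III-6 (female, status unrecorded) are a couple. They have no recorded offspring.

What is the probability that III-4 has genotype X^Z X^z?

1/2

II-4 is unaffected, so II-4 is X^Z Y.
II-3 is unaffected so carries Z and passed z to III-2 (X^z Y), so II-3 is X^Z X^z.
Their cross gives offspring ratios 1/2 X^Z X^Z : 1/2 X^Z X^z. Conditioning on III-4 being unaffected, P(X^Z X^z) = 1/2 / 1 = 1/2.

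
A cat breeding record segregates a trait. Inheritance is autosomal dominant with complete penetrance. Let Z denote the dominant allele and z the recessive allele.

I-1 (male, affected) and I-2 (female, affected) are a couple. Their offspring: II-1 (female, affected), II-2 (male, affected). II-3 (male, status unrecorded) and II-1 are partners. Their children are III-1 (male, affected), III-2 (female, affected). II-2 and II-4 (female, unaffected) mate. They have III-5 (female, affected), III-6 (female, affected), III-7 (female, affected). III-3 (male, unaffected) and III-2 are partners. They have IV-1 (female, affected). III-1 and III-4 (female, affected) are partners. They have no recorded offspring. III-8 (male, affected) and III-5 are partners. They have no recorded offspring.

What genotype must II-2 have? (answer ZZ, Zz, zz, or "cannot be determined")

II-2's phenotype allows ZZ or Zz, and no parent or child forces a single allele at both positions; consistent genotype assignments exist with II-2 as ZZ or Zz.

cannot be determined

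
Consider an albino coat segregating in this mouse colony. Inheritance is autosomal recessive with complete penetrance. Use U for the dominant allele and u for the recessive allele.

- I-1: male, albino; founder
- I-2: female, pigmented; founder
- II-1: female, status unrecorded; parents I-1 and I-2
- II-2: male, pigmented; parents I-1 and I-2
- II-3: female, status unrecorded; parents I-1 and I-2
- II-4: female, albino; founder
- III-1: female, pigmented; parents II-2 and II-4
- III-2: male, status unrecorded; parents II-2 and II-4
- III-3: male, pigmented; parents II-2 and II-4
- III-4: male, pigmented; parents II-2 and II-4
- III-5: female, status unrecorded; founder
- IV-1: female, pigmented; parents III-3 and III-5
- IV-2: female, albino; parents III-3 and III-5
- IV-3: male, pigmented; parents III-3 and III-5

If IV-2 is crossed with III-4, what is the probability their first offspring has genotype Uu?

IV-2 is albino, so IV-2 is uu.
III-4 is pigmented so carries U and received u from II-4 (uu), so III-4 is Uu.
The cross gives 1/2 Uu : 1/2 uu, so P(offspring has genotype Uu) = 1/2.

1/2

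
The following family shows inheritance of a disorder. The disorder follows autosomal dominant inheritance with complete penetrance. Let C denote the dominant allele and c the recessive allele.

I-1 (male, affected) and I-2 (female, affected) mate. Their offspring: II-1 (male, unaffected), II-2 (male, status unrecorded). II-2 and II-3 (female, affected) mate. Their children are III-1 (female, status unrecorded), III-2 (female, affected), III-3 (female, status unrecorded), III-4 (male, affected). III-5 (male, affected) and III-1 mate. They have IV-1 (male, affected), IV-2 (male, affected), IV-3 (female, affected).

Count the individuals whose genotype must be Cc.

2

Obligate heterozygotes: I-1 is affected so carries C and passed c to II-1 (cc), so I-1 is Cc; I-2 is affected so carries C and passed c to II-1 (cc), so I-2 is Cc.
Every other individual is either homozygous by phenotype or has at least one consistent homozygous assignment, so the count is 2.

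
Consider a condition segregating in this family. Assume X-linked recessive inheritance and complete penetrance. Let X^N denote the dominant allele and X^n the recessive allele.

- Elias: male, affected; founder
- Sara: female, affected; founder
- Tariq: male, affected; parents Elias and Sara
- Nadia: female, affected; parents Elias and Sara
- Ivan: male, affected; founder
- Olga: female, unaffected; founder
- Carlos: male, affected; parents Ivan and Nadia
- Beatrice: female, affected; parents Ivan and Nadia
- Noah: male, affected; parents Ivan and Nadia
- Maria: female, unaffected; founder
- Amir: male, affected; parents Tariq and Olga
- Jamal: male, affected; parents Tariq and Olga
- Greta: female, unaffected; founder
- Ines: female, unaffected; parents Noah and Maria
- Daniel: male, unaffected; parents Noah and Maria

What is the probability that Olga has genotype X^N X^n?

1

Olga is unaffected so carries N and passed n to Amir (X^n Y), so Olga is X^N X^n, giving P(X^N X^n) = 1.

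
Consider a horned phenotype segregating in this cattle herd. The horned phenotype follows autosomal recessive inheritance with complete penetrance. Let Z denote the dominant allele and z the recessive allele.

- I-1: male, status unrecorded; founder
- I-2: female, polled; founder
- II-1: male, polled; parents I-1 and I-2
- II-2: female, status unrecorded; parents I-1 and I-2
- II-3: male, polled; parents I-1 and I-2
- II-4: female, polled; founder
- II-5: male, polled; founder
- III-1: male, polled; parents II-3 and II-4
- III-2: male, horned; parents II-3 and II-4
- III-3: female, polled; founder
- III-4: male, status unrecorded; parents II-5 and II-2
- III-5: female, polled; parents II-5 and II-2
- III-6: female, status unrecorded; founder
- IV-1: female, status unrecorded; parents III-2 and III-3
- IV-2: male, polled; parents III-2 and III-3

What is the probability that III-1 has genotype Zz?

II-3 is polled so carries Z and passed z to III-2 (zz), so II-3 is Zz.
II-4 is polled so carries Z and passed z to III-2 (zz), so II-4 is Zz.
Their cross gives offspring ratios 1/4 ZZ : 1/2 Zz : 1/4 zz. Conditioning on III-1 being polled, P(Zz) = 1/2 / 3/4 = 2/3.

2/3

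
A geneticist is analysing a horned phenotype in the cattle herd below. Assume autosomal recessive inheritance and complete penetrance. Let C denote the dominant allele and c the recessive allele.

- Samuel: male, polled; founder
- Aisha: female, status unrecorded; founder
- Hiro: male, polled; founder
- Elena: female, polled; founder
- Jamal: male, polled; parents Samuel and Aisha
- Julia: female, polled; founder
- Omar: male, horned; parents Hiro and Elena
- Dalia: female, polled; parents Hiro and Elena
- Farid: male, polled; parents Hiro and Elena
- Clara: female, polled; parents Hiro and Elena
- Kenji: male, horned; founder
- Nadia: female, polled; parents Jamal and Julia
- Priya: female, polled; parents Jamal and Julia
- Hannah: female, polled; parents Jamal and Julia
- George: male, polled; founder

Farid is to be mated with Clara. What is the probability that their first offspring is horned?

Hiro is polled so carries C and passed c to Omar (cc), so Hiro is Cc.
Elena is polled so carries C and passed c to Omar (cc), so Elena is Cc.
Farid is a polled offspring of Hiro (Cc) × Elena (Cc), whose cross gives 1/4 CC : 1/2 Cc : 1/4 cc; conditioning on being polled, Farid is CC with probability 1/3, Cc with probability 2/3.
Clara is a polled offspring of Hiro (Cc) × Elena (Cc), whose cross gives 1/4 CC : 1/2 Cc : 1/4 cc; conditioning on being polled, Clara is CC with probability 1/3, Cc with probability 2/3.
Summing over parental genotype combinations, P(offspring is horned) = 4/9·1/4 = 1/9.

1/9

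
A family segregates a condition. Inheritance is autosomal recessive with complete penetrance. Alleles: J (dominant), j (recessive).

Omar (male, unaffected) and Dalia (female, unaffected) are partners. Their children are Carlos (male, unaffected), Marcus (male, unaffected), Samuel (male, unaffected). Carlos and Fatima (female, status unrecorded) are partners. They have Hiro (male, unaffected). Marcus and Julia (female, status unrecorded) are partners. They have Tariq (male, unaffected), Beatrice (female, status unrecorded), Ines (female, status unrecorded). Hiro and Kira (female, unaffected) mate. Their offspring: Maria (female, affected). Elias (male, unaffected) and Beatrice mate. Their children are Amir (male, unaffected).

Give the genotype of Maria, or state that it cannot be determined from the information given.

jj

Maria is affected, so Maria is jj.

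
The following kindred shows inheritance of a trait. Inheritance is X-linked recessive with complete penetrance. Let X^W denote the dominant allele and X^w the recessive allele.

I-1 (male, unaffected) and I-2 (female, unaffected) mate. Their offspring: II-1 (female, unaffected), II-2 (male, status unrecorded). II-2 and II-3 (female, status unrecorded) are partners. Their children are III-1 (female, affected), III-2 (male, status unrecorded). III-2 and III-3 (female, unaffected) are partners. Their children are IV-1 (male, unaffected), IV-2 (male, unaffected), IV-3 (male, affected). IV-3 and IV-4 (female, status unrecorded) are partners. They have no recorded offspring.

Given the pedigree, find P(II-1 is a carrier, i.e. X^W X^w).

I-1 is unaffected, so I-1 is X^W Y.
I-2 is unaffected so carries W and passed w to II-2 (X^w Y), so I-2 is X^W X^w.
Their cross gives offspring ratios 1/2 X^W X^W : 1/2 X^W X^w. Conditioning on II-1 being unaffected, P(X^W X^w) = 1/2 / 1 = 1/2.

1/2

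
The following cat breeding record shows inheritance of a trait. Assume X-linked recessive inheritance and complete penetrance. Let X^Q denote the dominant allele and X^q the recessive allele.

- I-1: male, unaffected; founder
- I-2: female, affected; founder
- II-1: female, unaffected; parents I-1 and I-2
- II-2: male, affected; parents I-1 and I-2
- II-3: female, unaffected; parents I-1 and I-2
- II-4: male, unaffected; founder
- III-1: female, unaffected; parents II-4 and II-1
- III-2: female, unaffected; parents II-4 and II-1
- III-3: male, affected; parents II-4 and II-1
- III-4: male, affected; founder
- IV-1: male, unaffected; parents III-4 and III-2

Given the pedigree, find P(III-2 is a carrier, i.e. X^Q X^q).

1/3

II-4 is unaffected, so II-4 is X^Q Y.
II-1 is unaffected so carries Q and received q from I-2 (X^q X^q), so II-1 is X^Q X^q.
Their cross gives offspring ratios 1/2 X^Q X^Q : 1/2 X^Q X^q. Conditioning on III-2 being unaffected, P(X^Q X^q) = 1/2 / 1 = 1/2 before taking III-2's own offspring into account.
III-4 is affected, so III-4 is X^q Y.
Now use III-2's offspring. Probability of each recorded status — unaffected son IV-1: 1/2 if III-2 is X^Q X^q, 1 if X^Q X^Q.
Bayes: P(X^Q X^q) = 1/2·1/2 / (1/2·1/2 + 1/2·1) = 1/3.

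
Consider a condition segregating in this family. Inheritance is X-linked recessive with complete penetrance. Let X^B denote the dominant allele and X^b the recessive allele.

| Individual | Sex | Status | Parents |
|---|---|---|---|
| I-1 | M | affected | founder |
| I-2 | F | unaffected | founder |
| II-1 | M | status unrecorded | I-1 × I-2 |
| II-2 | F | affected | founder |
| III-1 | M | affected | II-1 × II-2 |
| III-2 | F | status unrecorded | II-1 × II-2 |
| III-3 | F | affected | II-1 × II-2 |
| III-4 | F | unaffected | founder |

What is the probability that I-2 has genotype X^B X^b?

1

I-2 is unaffected so carries B and passed b to II-1 (X^b Y), so I-2 is X^B X^b, giving P(X^B X^b) = 1.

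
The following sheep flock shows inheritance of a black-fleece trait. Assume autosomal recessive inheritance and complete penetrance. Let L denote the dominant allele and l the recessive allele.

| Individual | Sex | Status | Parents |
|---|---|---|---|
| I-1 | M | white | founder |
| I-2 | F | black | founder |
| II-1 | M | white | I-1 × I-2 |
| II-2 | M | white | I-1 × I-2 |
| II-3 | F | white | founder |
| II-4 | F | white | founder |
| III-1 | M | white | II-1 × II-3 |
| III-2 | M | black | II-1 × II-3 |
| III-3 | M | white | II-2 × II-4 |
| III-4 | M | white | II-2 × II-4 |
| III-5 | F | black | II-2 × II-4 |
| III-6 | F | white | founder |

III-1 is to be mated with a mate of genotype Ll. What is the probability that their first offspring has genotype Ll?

1/2

II-1 is white so carries L and received l from I-2 (ll), so II-1 is Ll.
II-3 is white so carries L and passed l to III-2 (ll), so II-3 is Ll.
III-1 is a white offspring of II-1 (Ll) × II-3 (Ll), whose cross gives 1/4 LL : 1/2 Ll : 1/4 ll; conditioning on being white, III-1 is LL with probability 1/3, Ll with probability 2/3.
Summing over parental genotype combinations, P(offspring has genotype Ll) = 1/3·1/2 + 2/3·1/2 = 1/2.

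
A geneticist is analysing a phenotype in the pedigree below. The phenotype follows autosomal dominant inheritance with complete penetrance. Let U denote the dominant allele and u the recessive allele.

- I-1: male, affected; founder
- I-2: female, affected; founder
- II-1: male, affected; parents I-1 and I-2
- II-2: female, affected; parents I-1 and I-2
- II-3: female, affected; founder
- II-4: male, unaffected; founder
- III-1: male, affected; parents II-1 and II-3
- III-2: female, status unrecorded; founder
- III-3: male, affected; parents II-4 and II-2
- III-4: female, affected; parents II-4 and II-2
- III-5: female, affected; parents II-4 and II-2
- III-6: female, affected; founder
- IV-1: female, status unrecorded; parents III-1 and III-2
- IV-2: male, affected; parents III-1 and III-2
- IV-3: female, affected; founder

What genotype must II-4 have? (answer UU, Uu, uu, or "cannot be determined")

II-4 is unaffected, so II-4 is uu.

uu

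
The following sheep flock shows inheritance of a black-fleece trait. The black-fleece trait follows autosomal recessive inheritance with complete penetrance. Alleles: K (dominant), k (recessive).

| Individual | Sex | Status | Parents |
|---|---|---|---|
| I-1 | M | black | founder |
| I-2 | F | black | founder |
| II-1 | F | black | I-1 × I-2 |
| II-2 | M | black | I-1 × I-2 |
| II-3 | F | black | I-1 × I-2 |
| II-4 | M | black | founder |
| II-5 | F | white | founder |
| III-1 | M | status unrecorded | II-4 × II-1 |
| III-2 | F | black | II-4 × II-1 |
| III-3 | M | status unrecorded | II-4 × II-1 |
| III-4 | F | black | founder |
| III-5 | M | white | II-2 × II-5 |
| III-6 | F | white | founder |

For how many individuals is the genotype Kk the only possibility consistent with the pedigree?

1

Obligate heterozygotes: III-5 is white so carries K and received k from II-2 (kk), so III-5 is Kk.
Every other individual is either homozygous by phenotype or has at least one consistent homozygous assignment, so the count is 1.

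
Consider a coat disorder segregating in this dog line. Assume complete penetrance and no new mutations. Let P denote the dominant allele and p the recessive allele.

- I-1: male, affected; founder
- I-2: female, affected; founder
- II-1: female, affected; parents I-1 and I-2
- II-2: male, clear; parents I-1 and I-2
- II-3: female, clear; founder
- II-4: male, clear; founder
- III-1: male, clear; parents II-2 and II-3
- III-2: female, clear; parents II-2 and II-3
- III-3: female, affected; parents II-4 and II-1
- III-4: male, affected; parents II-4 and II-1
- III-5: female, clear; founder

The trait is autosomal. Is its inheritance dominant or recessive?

dominant

I-1 and I-2 are both affected yet have a clear child II-2. Under a recessive model two affected parents are homozygous and every child would be affected, so the trait cannot be recessive.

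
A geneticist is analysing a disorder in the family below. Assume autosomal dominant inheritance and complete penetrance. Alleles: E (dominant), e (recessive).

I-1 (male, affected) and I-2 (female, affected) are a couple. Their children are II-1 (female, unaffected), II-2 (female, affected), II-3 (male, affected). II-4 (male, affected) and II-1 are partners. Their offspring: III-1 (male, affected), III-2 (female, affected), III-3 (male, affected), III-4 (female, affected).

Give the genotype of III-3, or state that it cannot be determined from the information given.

Ee

From phenotype alone, III-3 is EE or Ee.
III-3 is affected so carries E and received e from II-1 (ee), so III-3 is Ee.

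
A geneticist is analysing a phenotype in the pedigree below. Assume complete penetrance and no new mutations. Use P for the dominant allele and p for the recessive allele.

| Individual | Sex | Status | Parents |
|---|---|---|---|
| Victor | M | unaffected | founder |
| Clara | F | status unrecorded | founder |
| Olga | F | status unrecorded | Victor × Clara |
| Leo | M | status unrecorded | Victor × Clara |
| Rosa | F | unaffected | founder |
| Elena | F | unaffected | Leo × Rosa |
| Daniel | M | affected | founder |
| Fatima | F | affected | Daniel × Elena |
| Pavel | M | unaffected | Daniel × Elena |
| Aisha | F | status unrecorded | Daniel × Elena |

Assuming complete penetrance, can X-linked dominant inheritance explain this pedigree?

Yes

A consistent assignment under X-linked dominant exists: Victor X^p Y, Clara X^P X^p, Olga X^P X^p, Leo X^p Y, Rosa X^p X^p, Elena X^p X^p, Daniel X^P Y, Fatima X^P X^p, Pavel X^p Y, Aisha X^P X^p.
In this assignment every recorded phenotype matches its genotype and every non-founder's genotype is obtainable from its parents' genotypes, so the pedigree is consistent.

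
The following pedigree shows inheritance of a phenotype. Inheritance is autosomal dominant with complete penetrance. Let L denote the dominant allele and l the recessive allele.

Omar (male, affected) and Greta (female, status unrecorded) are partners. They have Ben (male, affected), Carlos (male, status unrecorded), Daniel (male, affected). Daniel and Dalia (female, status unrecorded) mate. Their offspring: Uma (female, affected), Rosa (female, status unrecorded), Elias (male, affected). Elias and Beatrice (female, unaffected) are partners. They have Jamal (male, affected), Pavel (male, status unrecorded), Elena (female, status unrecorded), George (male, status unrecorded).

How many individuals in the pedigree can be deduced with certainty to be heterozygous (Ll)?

1

Obligate heterozygotes: Jamal is affected so carries L and received l from Beatrice (ll), so Jamal is Ll.
Every other individual is either homozygous by phenotype or has at least one consistent homozygous assignment, so the count is 1.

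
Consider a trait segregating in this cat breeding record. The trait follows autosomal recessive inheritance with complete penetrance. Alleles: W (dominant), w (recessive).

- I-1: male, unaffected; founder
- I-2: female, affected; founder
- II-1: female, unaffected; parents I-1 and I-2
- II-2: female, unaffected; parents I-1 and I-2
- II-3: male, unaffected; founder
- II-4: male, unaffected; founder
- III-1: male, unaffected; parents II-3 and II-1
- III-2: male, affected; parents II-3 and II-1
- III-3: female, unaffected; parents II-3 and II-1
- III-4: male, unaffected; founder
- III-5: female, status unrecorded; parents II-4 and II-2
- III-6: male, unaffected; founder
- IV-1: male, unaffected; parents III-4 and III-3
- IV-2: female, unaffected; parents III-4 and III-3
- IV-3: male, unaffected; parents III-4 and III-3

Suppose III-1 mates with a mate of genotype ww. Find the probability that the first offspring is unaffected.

II-3 is unaffected so carries W and passed w to III-2 (ww), so II-3 is Ww.
II-1 is unaffected so carries W and received w from I-2 (ww), so II-1 is Ww.
III-1 is an unaffected offspring of II-3 (Ww) × II-1 (Ww), whose cross gives 1/4 WW : 1/2 Ww : 1/4 ww; conditioning on being unaffected, III-1 is WW with probability 1/3, Ww with probability 2/3.
Summing over parental genotype combinations, P(offspring is unaffected) = 1/3·1 + 2/3·1/2 = 2/3.

2/3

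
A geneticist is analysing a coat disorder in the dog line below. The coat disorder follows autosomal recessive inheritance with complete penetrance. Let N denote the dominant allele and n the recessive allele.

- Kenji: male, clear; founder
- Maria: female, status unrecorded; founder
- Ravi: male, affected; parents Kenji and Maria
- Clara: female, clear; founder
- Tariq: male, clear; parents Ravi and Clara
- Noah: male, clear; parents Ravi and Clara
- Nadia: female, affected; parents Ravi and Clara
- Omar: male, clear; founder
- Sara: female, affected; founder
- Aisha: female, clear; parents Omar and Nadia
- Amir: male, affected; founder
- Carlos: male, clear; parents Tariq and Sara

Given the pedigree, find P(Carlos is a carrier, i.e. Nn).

1

Carlos is clear so carries N and received n from Sara (nn), so Carlos is Nn, giving P(Nn) = 1.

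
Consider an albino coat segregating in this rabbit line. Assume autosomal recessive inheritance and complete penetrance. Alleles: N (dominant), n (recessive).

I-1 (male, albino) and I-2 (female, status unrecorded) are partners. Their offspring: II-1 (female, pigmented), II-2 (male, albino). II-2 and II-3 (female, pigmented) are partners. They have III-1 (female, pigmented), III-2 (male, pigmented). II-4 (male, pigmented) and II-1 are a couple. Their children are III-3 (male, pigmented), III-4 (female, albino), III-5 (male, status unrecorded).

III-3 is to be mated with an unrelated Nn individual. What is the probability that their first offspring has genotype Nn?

1/2

II-4 is pigmented so carries N and passed n to III-4 (nn), so II-4 is Nn.
II-1 is pigmented so carries N and received n from I-1 (nn), so II-1 is Nn.
III-3 is a pigmented offspring of II-4 (Nn) × II-1 (Nn), whose cross gives 1/4 NN : 1/2 Nn : 1/4 nn; conditioning on being pigmented, III-3 is NN with probability 1/3, Nn with probability 2/3.
Summing over parental genotype combinations, P(offspring has genotype Nn) = 1/3·1/2 + 2/3·1/2 = 1/2.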